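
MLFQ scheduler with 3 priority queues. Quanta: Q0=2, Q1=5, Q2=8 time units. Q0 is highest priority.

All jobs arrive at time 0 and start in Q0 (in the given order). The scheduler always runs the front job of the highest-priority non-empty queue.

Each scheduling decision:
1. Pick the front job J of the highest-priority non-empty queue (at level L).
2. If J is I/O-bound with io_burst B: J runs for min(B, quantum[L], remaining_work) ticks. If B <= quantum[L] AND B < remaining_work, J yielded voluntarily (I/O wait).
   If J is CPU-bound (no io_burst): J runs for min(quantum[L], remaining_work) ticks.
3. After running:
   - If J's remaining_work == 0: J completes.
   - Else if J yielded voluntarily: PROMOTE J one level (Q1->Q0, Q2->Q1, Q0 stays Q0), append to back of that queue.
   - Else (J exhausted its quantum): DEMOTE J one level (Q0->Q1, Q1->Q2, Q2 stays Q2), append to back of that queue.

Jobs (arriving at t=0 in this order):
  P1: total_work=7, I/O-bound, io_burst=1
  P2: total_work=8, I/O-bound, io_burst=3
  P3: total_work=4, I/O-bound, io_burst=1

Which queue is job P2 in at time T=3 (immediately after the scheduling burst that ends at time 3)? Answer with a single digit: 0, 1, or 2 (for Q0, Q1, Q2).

Answer: 1

Derivation:
t=0-1: P1@Q0 runs 1, rem=6, I/O yield, promote→Q0. Q0=[P2,P3,P1] Q1=[] Q2=[]
t=1-3: P2@Q0 runs 2, rem=6, quantum used, demote→Q1. Q0=[P3,P1] Q1=[P2] Q2=[]
t=3-4: P3@Q0 runs 1, rem=3, I/O yield, promote→Q0. Q0=[P1,P3] Q1=[P2] Q2=[]
t=4-5: P1@Q0 runs 1, rem=5, I/O yield, promote→Q0. Q0=[P3,P1] Q1=[P2] Q2=[]
t=5-6: P3@Q0 runs 1, rem=2, I/O yield, promote→Q0. Q0=[P1,P3] Q1=[P2] Q2=[]
t=6-7: P1@Q0 runs 1, rem=4, I/O yield, promote→Q0. Q0=[P3,P1] Q1=[P2] Q2=[]
t=7-8: P3@Q0 runs 1, rem=1, I/O yield, promote→Q0. Q0=[P1,P3] Q1=[P2] Q2=[]
t=8-9: P1@Q0 runs 1, rem=3, I/O yield, promote→Q0. Q0=[P3,P1] Q1=[P2] Q2=[]
t=9-10: P3@Q0 runs 1, rem=0, completes. Q0=[P1] Q1=[P2] Q2=[]
t=10-11: P1@Q0 runs 1, rem=2, I/O yield, promote→Q0. Q0=[P1] Q1=[P2] Q2=[]
t=11-12: P1@Q0 runs 1, rem=1, I/O yield, promote→Q0. Q0=[P1] Q1=[P2] Q2=[]
t=12-13: P1@Q0 runs 1, rem=0, completes. Q0=[] Q1=[P2] Q2=[]
t=13-16: P2@Q1 runs 3, rem=3, I/O yield, promote→Q0. Q0=[P2] Q1=[] Q2=[]
t=16-18: P2@Q0 runs 2, rem=1, quantum used, demote→Q1. Q0=[] Q1=[P2] Q2=[]
t=18-19: P2@Q1 runs 1, rem=0, completes. Q0=[] Q1=[] Q2=[]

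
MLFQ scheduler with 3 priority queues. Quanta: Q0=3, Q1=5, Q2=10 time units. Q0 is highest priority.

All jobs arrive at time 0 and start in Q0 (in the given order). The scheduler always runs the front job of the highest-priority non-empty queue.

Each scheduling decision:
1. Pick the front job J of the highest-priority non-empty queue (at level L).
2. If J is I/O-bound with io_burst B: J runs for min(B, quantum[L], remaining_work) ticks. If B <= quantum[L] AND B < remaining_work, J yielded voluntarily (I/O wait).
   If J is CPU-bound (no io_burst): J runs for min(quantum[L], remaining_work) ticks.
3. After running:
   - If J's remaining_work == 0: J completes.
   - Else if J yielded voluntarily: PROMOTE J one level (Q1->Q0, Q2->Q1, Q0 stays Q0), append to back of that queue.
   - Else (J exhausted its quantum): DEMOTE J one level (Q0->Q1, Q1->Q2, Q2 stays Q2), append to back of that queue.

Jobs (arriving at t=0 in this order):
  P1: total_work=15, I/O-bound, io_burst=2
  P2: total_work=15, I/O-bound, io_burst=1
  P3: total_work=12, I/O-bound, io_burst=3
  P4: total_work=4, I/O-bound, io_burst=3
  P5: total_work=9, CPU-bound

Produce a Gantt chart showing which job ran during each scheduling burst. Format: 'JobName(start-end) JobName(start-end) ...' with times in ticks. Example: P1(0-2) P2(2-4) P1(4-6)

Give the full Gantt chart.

Answer: P1(0-2) P2(2-3) P3(3-6) P4(6-9) P5(9-12) P1(12-14) P2(14-15) P3(15-18) P4(18-19) P1(19-21) P2(21-22) P3(22-25) P1(25-27) P2(27-28) P3(28-31) P1(31-33) P2(33-34) P1(34-36) P2(36-37) P1(37-39) P2(39-40) P1(40-41) P2(41-42) P2(42-43) P2(43-44) P2(44-45) P2(45-46) P2(46-47) P2(47-48) P2(48-49) P5(49-54) P5(54-55)

Derivation:
t=0-2: P1@Q0 runs 2, rem=13, I/O yield, promote→Q0. Q0=[P2,P3,P4,P5,P1] Q1=[] Q2=[]
t=2-3: P2@Q0 runs 1, rem=14, I/O yield, promote→Q0. Q0=[P3,P4,P5,P1,P2] Q1=[] Q2=[]
t=3-6: P3@Q0 runs 3, rem=9, I/O yield, promote→Q0. Q0=[P4,P5,P1,P2,P3] Q1=[] Q2=[]
t=6-9: P4@Q0 runs 3, rem=1, I/O yield, promote→Q0. Q0=[P5,P1,P2,P3,P4] Q1=[] Q2=[]
t=9-12: P5@Q0 runs 3, rem=6, quantum used, demote→Q1. Q0=[P1,P2,P3,P4] Q1=[P5] Q2=[]
t=12-14: P1@Q0 runs 2, rem=11, I/O yield, promote→Q0. Q0=[P2,P3,P4,P1] Q1=[P5] Q2=[]
t=14-15: P2@Q0 runs 1, rem=13, I/O yield, promote→Q0. Q0=[P3,P4,P1,P2] Q1=[P5] Q2=[]
t=15-18: P3@Q0 runs 3, rem=6, I/O yield, promote→Q0. Q0=[P4,P1,P2,P3] Q1=[P5] Q2=[]
t=18-19: P4@Q0 runs 1, rem=0, completes. Q0=[P1,P2,P3] Q1=[P5] Q2=[]
t=19-21: P1@Q0 runs 2, rem=9, I/O yield, promote→Q0. Q0=[P2,P3,P1] Q1=[P5] Q2=[]
t=21-22: P2@Q0 runs 1, rem=12, I/O yield, promote→Q0. Q0=[P3,P1,P2] Q1=[P5] Q2=[]
t=22-25: P3@Q0 runs 3, rem=3, I/O yield, promote→Q0. Q0=[P1,P2,P3] Q1=[P5] Q2=[]
t=25-27: P1@Q0 runs 2, rem=7, I/O yield, promote→Q0. Q0=[P2,P3,P1] Q1=[P5] Q2=[]
t=27-28: P2@Q0 runs 1, rem=11, I/O yield, promote→Q0. Q0=[P3,P1,P2] Q1=[P5] Q2=[]
t=28-31: P3@Q0 runs 3, rem=0, completes. Q0=[P1,P2] Q1=[P5] Q2=[]
t=31-33: P1@Q0 runs 2, rem=5, I/O yield, promote→Q0. Q0=[P2,P1] Q1=[P5] Q2=[]
t=33-34: P2@Q0 runs 1, rem=10, I/O yield, promote→Q0. Q0=[P1,P2] Q1=[P5] Q2=[]
t=34-36: P1@Q0 runs 2, rem=3, I/O yield, promote→Q0. Q0=[P2,P1] Q1=[P5] Q2=[]
t=36-37: P2@Q0 runs 1, rem=9, I/O yield, promote→Q0. Q0=[P1,P2] Q1=[P5] Q2=[]
t=37-39: P1@Q0 runs 2, rem=1, I/O yield, promote→Q0. Q0=[P2,P1] Q1=[P5] Q2=[]
t=39-40: P2@Q0 runs 1, rem=8, I/O yield, promote→Q0. Q0=[P1,P2] Q1=[P5] Q2=[]
t=40-41: P1@Q0 runs 1, rem=0, completes. Q0=[P2] Q1=[P5] Q2=[]
t=41-42: P2@Q0 runs 1, rem=7, I/O yield, promote→Q0. Q0=[P2] Q1=[P5] Q2=[]
t=42-43: P2@Q0 runs 1, rem=6, I/O yield, promote→Q0. Q0=[P2] Q1=[P5] Q2=[]
t=43-44: P2@Q0 runs 1, rem=5, I/O yield, promote→Q0. Q0=[P2] Q1=[P5] Q2=[]
t=44-45: P2@Q0 runs 1, rem=4, I/O yield, promote→Q0. Q0=[P2] Q1=[P5] Q2=[]
t=45-46: P2@Q0 runs 1, rem=3, I/O yield, promote→Q0. Q0=[P2] Q1=[P5] Q2=[]
t=46-47: P2@Q0 runs 1, rem=2, I/O yield, promote→Q0. Q0=[P2] Q1=[P5] Q2=[]
t=47-48: P2@Q0 runs 1, rem=1, I/O yield, promote→Q0. Q0=[P2] Q1=[P5] Q2=[]
t=48-49: P2@Q0 runs 1, rem=0, completes. Q0=[] Q1=[P5] Q2=[]
t=49-54: P5@Q1 runs 5, rem=1, quantum used, demote→Q2. Q0=[] Q1=[] Q2=[P5]
t=54-55: P5@Q2 runs 1, rem=0, completes. Q0=[] Q1=[] Q2=[]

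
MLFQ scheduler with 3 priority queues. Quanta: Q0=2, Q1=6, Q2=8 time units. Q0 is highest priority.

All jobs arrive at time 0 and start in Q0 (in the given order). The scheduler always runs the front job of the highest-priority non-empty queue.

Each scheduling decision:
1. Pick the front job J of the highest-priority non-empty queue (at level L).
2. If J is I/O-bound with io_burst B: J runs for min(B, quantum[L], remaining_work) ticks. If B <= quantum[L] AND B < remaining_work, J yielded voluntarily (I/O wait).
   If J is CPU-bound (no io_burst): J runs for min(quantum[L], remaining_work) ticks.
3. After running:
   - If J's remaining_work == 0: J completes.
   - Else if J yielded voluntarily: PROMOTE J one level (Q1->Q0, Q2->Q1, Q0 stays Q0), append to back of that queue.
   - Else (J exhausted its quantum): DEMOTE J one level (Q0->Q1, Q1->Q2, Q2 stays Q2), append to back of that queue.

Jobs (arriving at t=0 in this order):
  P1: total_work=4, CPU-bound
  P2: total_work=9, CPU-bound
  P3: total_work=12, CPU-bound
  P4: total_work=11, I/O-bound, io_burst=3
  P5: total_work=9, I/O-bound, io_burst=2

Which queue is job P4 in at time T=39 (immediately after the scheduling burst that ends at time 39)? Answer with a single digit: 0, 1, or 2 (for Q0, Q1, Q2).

Answer: 0

Derivation:
t=0-2: P1@Q0 runs 2, rem=2, quantum used, demote→Q1. Q0=[P2,P3,P4,P5] Q1=[P1] Q2=[]
t=2-4: P2@Q0 runs 2, rem=7, quantum used, demote→Q1. Q0=[P3,P4,P5] Q1=[P1,P2] Q2=[]
t=4-6: P3@Q0 runs 2, rem=10, quantum used, demote→Q1. Q0=[P4,P5] Q1=[P1,P2,P3] Q2=[]
t=6-8: P4@Q0 runs 2, rem=9, quantum used, demote→Q1. Q0=[P5] Q1=[P1,P2,P3,P4] Q2=[]
t=8-10: P5@Q0 runs 2, rem=7, I/O yield, promote→Q0. Q0=[P5] Q1=[P1,P2,P3,P4] Q2=[]
t=10-12: P5@Q0 runs 2, rem=5, I/O yield, promote→Q0. Q0=[P5] Q1=[P1,P2,P3,P4] Q2=[]
t=12-14: P5@Q0 runs 2, rem=3, I/O yield, promote→Q0. Q0=[P5] Q1=[P1,P2,P3,P4] Q2=[]
t=14-16: P5@Q0 runs 2, rem=1, I/O yield, promote→Q0. Q0=[P5] Q1=[P1,P2,P3,P4] Q2=[]
t=16-17: P5@Q0 runs 1, rem=0, completes. Q0=[] Q1=[P1,P2,P3,P4] Q2=[]
t=17-19: P1@Q1 runs 2, rem=0, completes. Q0=[] Q1=[P2,P3,P4] Q2=[]
t=19-25: P2@Q1 runs 6, rem=1, quantum used, demote→Q2. Q0=[] Q1=[P3,P4] Q2=[P2]
t=25-31: P3@Q1 runs 6, rem=4, quantum used, demote→Q2. Q0=[] Q1=[P4] Q2=[P2,P3]
t=31-34: P4@Q1 runs 3, rem=6, I/O yield, promote→Q0. Q0=[P4] Q1=[] Q2=[P2,P3]
t=34-36: P4@Q0 runs 2, rem=4, quantum used, demote→Q1. Q0=[] Q1=[P4] Q2=[P2,P3]
t=36-39: P4@Q1 runs 3, rem=1, I/O yield, promote→Q0. Q0=[P4] Q1=[] Q2=[P2,P3]
t=39-40: P4@Q0 runs 1, rem=0, completes. Q0=[] Q1=[] Q2=[P2,P3]
t=40-41: P2@Q2 runs 1, rem=0, completes. Q0=[] Q1=[] Q2=[P3]
t=41-45: P3@Q2 runs 4, rem=0, completes. Q0=[] Q1=[] Q2=[]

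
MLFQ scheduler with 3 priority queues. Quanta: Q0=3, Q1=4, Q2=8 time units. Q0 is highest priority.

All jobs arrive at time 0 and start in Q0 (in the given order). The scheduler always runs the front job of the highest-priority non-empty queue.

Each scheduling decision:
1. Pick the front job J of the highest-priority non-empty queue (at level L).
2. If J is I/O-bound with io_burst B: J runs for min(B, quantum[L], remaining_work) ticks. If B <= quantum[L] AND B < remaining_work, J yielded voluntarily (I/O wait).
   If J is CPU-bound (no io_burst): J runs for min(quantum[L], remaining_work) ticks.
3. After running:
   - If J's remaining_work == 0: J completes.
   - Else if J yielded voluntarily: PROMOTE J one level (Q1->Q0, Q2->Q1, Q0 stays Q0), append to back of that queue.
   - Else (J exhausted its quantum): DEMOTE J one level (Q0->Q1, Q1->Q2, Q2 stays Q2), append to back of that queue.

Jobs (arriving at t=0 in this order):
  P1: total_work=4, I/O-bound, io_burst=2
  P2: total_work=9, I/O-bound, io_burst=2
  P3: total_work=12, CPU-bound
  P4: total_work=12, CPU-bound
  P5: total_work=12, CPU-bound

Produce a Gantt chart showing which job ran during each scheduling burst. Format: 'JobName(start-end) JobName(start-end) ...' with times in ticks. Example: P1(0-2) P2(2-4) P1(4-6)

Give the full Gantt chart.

t=0-2: P1@Q0 runs 2, rem=2, I/O yield, promote→Q0. Q0=[P2,P3,P4,P5,P1] Q1=[] Q2=[]
t=2-4: P2@Q0 runs 2, rem=7, I/O yield, promote→Q0. Q0=[P3,P4,P5,P1,P2] Q1=[] Q2=[]
t=4-7: P3@Q0 runs 3, rem=9, quantum used, demote→Q1. Q0=[P4,P5,P1,P2] Q1=[P3] Q2=[]
t=7-10: P4@Q0 runs 3, rem=9, quantum used, demote→Q1. Q0=[P5,P1,P2] Q1=[P3,P4] Q2=[]
t=10-13: P5@Q0 runs 3, rem=9, quantum used, demote→Q1. Q0=[P1,P2] Q1=[P3,P4,P5] Q2=[]
t=13-15: P1@Q0 runs 2, rem=0, completes. Q0=[P2] Q1=[P3,P4,P5] Q2=[]
t=15-17: P2@Q0 runs 2, rem=5, I/O yield, promote→Q0. Q0=[P2] Q1=[P3,P4,P5] Q2=[]
t=17-19: P2@Q0 runs 2, rem=3, I/O yield, promote→Q0. Q0=[P2] Q1=[P3,P4,P5] Q2=[]
t=19-21: P2@Q0 runs 2, rem=1, I/O yield, promote→Q0. Q0=[P2] Q1=[P3,P4,P5] Q2=[]
t=21-22: P2@Q0 runs 1, rem=0, completes. Q0=[] Q1=[P3,P4,P5] Q2=[]
t=22-26: P3@Q1 runs 4, rem=5, quantum used, demote→Q2. Q0=[] Q1=[P4,P5] Q2=[P3]
t=26-30: P4@Q1 runs 4, rem=5, quantum used, demote→Q2. Q0=[] Q1=[P5] Q2=[P3,P4]
t=30-34: P5@Q1 runs 4, rem=5, quantum used, demote→Q2. Q0=[] Q1=[] Q2=[P3,P4,P5]
t=34-39: P3@Q2 runs 5, rem=0, completes. Q0=[] Q1=[] Q2=[P4,P5]
t=39-44: P4@Q2 runs 5, rem=0, completes. Q0=[] Q1=[] Q2=[P5]
t=44-49: P5@Q2 runs 5, rem=0, completes. Q0=[] Q1=[] Q2=[]

Answer: P1(0-2) P2(2-4) P3(4-7) P4(7-10) P5(10-13) P1(13-15) P2(15-17) P2(17-19) P2(19-21) P2(21-22) P3(22-26) P4(26-30) P5(30-34) P3(34-39) P4(39-44) P5(44-49)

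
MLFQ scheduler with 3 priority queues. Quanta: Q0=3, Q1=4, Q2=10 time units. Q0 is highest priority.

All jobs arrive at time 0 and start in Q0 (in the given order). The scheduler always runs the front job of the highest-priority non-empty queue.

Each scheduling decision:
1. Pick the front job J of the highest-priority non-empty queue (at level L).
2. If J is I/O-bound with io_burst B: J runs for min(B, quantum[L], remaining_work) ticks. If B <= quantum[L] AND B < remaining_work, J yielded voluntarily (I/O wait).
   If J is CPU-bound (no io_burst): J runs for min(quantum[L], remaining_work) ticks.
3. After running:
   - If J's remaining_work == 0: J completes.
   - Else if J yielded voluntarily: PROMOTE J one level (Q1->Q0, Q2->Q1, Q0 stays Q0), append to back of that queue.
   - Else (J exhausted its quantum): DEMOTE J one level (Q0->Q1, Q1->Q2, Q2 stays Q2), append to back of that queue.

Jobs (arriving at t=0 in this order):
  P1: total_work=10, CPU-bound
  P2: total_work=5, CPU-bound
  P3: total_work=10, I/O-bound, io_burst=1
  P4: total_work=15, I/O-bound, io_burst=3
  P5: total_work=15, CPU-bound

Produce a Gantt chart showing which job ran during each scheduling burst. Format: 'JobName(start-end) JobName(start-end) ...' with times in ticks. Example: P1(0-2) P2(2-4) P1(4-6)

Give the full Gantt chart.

Answer: P1(0-3) P2(3-6) P3(6-7) P4(7-10) P5(10-13) P3(13-14) P4(14-17) P3(17-18) P4(18-21) P3(21-22) P4(22-25) P3(25-26) P4(26-29) P3(29-30) P3(30-31) P3(31-32) P3(32-33) P3(33-34) P1(34-38) P2(38-40) P5(40-44) P1(44-47) P5(47-55)

Derivation:
t=0-3: P1@Q0 runs 3, rem=7, quantum used, demote→Q1. Q0=[P2,P3,P4,P5] Q1=[P1] Q2=[]
t=3-6: P2@Q0 runs 3, rem=2, quantum used, demote→Q1. Q0=[P3,P4,P5] Q1=[P1,P2] Q2=[]
t=6-7: P3@Q0 runs 1, rem=9, I/O yield, promote→Q0. Q0=[P4,P5,P3] Q1=[P1,P2] Q2=[]
t=7-10: P4@Q0 runs 3, rem=12, I/O yield, promote→Q0. Q0=[P5,P3,P4] Q1=[P1,P2] Q2=[]
t=10-13: P5@Q0 runs 3, rem=12, quantum used, demote→Q1. Q0=[P3,P4] Q1=[P1,P2,P5] Q2=[]
t=13-14: P3@Q0 runs 1, rem=8, I/O yield, promote→Q0. Q0=[P4,P3] Q1=[P1,P2,P5] Q2=[]
t=14-17: P4@Q0 runs 3, rem=9, I/O yield, promote→Q0. Q0=[P3,P4] Q1=[P1,P2,P5] Q2=[]
t=17-18: P3@Q0 runs 1, rem=7, I/O yield, promote→Q0. Q0=[P4,P3] Q1=[P1,P2,P5] Q2=[]
t=18-21: P4@Q0 runs 3, rem=6, I/O yield, promote→Q0. Q0=[P3,P4] Q1=[P1,P2,P5] Q2=[]
t=21-22: P3@Q0 runs 1, rem=6, I/O yield, promote→Q0. Q0=[P4,P3] Q1=[P1,P2,P5] Q2=[]
t=22-25: P4@Q0 runs 3, rem=3, I/O yield, promote→Q0. Q0=[P3,P4] Q1=[P1,P2,P5] Q2=[]
t=25-26: P3@Q0 runs 1, rem=5, I/O yield, promote→Q0. Q0=[P4,P3] Q1=[P1,P2,P5] Q2=[]
t=26-29: P4@Q0 runs 3, rem=0, completes. Q0=[P3] Q1=[P1,P2,P5] Q2=[]
t=29-30: P3@Q0 runs 1, rem=4, I/O yield, promote→Q0. Q0=[P3] Q1=[P1,P2,P5] Q2=[]
t=30-31: P3@Q0 runs 1, rem=3, I/O yield, promote→Q0. Q0=[P3] Q1=[P1,P2,P5] Q2=[]
t=31-32: P3@Q0 runs 1, rem=2, I/O yield, promote→Q0. Q0=[P3] Q1=[P1,P2,P5] Q2=[]
t=32-33: P3@Q0 runs 1, rem=1, I/O yield, promote→Q0. Q0=[P3] Q1=[P1,P2,P5] Q2=[]
t=33-34: P3@Q0 runs 1, rem=0, completes. Q0=[] Q1=[P1,P2,P5] Q2=[]
t=34-38: P1@Q1 runs 4, rem=3, quantum used, demote→Q2. Q0=[] Q1=[P2,P5] Q2=[P1]
t=38-40: P2@Q1 runs 2, rem=0, completes. Q0=[] Q1=[P5] Q2=[P1]
t=40-44: P5@Q1 runs 4, rem=8, quantum used, demote→Q2. Q0=[] Q1=[] Q2=[P1,P5]
t=44-47: P1@Q2 runs 3, rem=0, completes. Q0=[] Q1=[] Q2=[P5]
t=47-55: P5@Q2 runs 8, rem=0, completes. Q0=[] Q1=[] Q2=[]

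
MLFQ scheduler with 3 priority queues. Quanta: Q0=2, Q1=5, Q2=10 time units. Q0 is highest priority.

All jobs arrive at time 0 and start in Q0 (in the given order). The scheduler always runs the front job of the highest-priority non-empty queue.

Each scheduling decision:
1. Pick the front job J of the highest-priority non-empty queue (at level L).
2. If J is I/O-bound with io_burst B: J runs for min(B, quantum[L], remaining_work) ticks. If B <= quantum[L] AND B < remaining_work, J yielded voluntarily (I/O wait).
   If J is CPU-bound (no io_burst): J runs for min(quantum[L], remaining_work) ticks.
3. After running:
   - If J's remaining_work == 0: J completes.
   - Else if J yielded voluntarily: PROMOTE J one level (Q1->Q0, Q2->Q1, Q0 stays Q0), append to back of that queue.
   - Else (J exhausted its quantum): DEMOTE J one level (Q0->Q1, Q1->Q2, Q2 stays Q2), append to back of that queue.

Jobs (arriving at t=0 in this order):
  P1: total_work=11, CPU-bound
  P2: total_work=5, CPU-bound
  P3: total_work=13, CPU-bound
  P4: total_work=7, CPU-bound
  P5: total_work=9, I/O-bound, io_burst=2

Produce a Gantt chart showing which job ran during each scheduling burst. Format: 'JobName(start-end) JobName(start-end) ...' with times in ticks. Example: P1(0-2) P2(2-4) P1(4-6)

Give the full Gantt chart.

Answer: P1(0-2) P2(2-4) P3(4-6) P4(6-8) P5(8-10) P5(10-12) P5(12-14) P5(14-16) P5(16-17) P1(17-22) P2(22-25) P3(25-30) P4(30-35) P1(35-39) P3(39-45)

Derivation:
t=0-2: P1@Q0 runs 2, rem=9, quantum used, demote→Q1. Q0=[P2,P3,P4,P5] Q1=[P1] Q2=[]
t=2-4: P2@Q0 runs 2, rem=3, quantum used, demote→Q1. Q0=[P3,P4,P5] Q1=[P1,P2] Q2=[]
t=4-6: P3@Q0 runs 2, rem=11, quantum used, demote→Q1. Q0=[P4,P5] Q1=[P1,P2,P3] Q2=[]
t=6-8: P4@Q0 runs 2, rem=5, quantum used, demote→Q1. Q0=[P5] Q1=[P1,P2,P3,P4] Q2=[]
t=8-10: P5@Q0 runs 2, rem=7, I/O yield, promote→Q0. Q0=[P5] Q1=[P1,P2,P3,P4] Q2=[]
t=10-12: P5@Q0 runs 2, rem=5, I/O yield, promote→Q0. Q0=[P5] Q1=[P1,P2,P3,P4] Q2=[]
t=12-14: P5@Q0 runs 2, rem=3, I/O yield, promote→Q0. Q0=[P5] Q1=[P1,P2,P3,P4] Q2=[]
t=14-16: P5@Q0 runs 2, rem=1, I/O yield, promote→Q0. Q0=[P5] Q1=[P1,P2,P3,P4] Q2=[]
t=16-17: P5@Q0 runs 1, rem=0, completes. Q0=[] Q1=[P1,P2,P3,P4] Q2=[]
t=17-22: P1@Q1 runs 5, rem=4, quantum used, demote→Q2. Q0=[] Q1=[P2,P3,P4] Q2=[P1]
t=22-25: P2@Q1 runs 3, rem=0, completes. Q0=[] Q1=[P3,P4] Q2=[P1]
t=25-30: P3@Q1 runs 5, rem=6, quantum used, demote→Q2. Q0=[] Q1=[P4] Q2=[P1,P3]
t=30-35: P4@Q1 runs 5, rem=0, completes. Q0=[] Q1=[] Q2=[P1,P3]
t=35-39: P1@Q2 runs 4, rem=0, completes. Q0=[] Q1=[] Q2=[P3]
t=39-45: P3@Q2 runs 6, rem=0, completes. Q0=[] Q1=[] Q2=[]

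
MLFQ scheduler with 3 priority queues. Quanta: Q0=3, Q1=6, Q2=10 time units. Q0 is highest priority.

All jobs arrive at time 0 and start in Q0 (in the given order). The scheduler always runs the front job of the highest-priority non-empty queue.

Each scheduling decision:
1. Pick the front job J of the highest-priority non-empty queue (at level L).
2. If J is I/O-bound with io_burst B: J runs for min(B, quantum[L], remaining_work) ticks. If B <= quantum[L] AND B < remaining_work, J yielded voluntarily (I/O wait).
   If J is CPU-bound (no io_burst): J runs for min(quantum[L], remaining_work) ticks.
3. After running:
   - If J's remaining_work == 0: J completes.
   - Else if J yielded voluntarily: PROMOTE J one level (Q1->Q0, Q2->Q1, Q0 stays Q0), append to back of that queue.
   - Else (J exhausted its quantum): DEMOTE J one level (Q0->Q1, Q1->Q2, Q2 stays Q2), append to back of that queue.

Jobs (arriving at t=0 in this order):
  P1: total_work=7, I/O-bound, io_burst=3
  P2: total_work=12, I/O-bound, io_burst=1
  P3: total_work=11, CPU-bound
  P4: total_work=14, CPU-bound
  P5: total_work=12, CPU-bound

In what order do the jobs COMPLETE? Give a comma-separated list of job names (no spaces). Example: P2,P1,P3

t=0-3: P1@Q0 runs 3, rem=4, I/O yield, promote→Q0. Q0=[P2,P3,P4,P5,P1] Q1=[] Q2=[]
t=3-4: P2@Q0 runs 1, rem=11, I/O yield, promote→Q0. Q0=[P3,P4,P5,P1,P2] Q1=[] Q2=[]
t=4-7: P3@Q0 runs 3, rem=8, quantum used, demote→Q1. Q0=[P4,P5,P1,P2] Q1=[P3] Q2=[]
t=7-10: P4@Q0 runs 3, rem=11, quantum used, demote→Q1. Q0=[P5,P1,P2] Q1=[P3,P4] Q2=[]
t=10-13: P5@Q0 runs 3, rem=9, quantum used, demote→Q1. Q0=[P1,P2] Q1=[P3,P4,P5] Q2=[]
t=13-16: P1@Q0 runs 3, rem=1, I/O yield, promote→Q0. Q0=[P2,P1] Q1=[P3,P4,P5] Q2=[]
t=16-17: P2@Q0 runs 1, rem=10, I/O yield, promote→Q0. Q0=[P1,P2] Q1=[P3,P4,P5] Q2=[]
t=17-18: P1@Q0 runs 1, rem=0, completes. Q0=[P2] Q1=[P3,P4,P5] Q2=[]
t=18-19: P2@Q0 runs 1, rem=9, I/O yield, promote→Q0. Q0=[P2] Q1=[P3,P4,P5] Q2=[]
t=19-20: P2@Q0 runs 1, rem=8, I/O yield, promote→Q0. Q0=[P2] Q1=[P3,P4,P5] Q2=[]
t=20-21: P2@Q0 runs 1, rem=7, I/O yield, promote→Q0. Q0=[P2] Q1=[P3,P4,P5] Q2=[]
t=21-22: P2@Q0 runs 1, rem=6, I/O yield, promote→Q0. Q0=[P2] Q1=[P3,P4,P5] Q2=[]
t=22-23: P2@Q0 runs 1, rem=5, I/O yield, promote→Q0. Q0=[P2] Q1=[P3,P4,P5] Q2=[]
t=23-24: P2@Q0 runs 1, rem=4, I/O yield, promote→Q0. Q0=[P2] Q1=[P3,P4,P5] Q2=[]
t=24-25: P2@Q0 runs 1, rem=3, I/O yield, promote→Q0. Q0=[P2] Q1=[P3,P4,P5] Q2=[]
t=25-26: P2@Q0 runs 1, rem=2, I/O yield, promote→Q0. Q0=[P2] Q1=[P3,P4,P5] Q2=[]
t=26-27: P2@Q0 runs 1, rem=1, I/O yield, promote→Q0. Q0=[P2] Q1=[P3,P4,P5] Q2=[]
t=27-28: P2@Q0 runs 1, rem=0, completes. Q0=[] Q1=[P3,P4,P5] Q2=[]
t=28-34: P3@Q1 runs 6, rem=2, quantum used, demote→Q2. Q0=[] Q1=[P4,P5] Q2=[P3]
t=34-40: P4@Q1 runs 6, rem=5, quantum used, demote→Q2. Q0=[] Q1=[P5] Q2=[P3,P4]
t=40-46: P5@Q1 runs 6, rem=3, quantum used, demote→Q2. Q0=[] Q1=[] Q2=[P3,P4,P5]
t=46-48: P3@Q2 runs 2, rem=0, completes. Q0=[] Q1=[] Q2=[P4,P5]
t=48-53: P4@Q2 runs 5, rem=0, completes. Q0=[] Q1=[] Q2=[P5]
t=53-56: P5@Q2 runs 3, rem=0, completes. Q0=[] Q1=[] Q2=[]

Answer: P1,P2,P3,P4,P5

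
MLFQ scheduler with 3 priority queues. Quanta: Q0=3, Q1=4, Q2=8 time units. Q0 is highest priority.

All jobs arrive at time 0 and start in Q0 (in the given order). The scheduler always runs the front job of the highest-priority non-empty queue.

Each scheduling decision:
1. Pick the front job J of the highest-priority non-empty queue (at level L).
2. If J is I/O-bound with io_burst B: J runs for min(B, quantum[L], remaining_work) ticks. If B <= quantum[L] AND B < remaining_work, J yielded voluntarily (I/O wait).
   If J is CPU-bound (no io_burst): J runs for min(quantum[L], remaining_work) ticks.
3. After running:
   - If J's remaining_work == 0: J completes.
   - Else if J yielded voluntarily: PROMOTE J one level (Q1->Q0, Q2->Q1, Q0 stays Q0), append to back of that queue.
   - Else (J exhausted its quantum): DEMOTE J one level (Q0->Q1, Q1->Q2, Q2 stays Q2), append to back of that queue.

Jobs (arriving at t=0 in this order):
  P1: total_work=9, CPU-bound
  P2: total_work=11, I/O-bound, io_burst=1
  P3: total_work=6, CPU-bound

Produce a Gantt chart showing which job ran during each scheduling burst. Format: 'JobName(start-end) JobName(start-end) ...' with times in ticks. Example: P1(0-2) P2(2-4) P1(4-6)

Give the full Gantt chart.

Answer: P1(0-3) P2(3-4) P3(4-7) P2(7-8) P2(8-9) P2(9-10) P2(10-11) P2(11-12) P2(12-13) P2(13-14) P2(14-15) P2(15-16) P2(16-17) P1(17-21) P3(21-24) P1(24-26)

Derivation:
t=0-3: P1@Q0 runs 3, rem=6, quantum used, demote→Q1. Q0=[P2,P3] Q1=[P1] Q2=[]
t=3-4: P2@Q0 runs 1, rem=10, I/O yield, promote→Q0. Q0=[P3,P2] Q1=[P1] Q2=[]
t=4-7: P3@Q0 runs 3, rem=3, quantum used, demote→Q1. Q0=[P2] Q1=[P1,P3] Q2=[]
t=7-8: P2@Q0 runs 1, rem=9, I/O yield, promote→Q0. Q0=[P2] Q1=[P1,P3] Q2=[]
t=8-9: P2@Q0 runs 1, rem=8, I/O yield, promote→Q0. Q0=[P2] Q1=[P1,P3] Q2=[]
t=9-10: P2@Q0 runs 1, rem=7, I/O yield, promote→Q0. Q0=[P2] Q1=[P1,P3] Q2=[]
t=10-11: P2@Q0 runs 1, rem=6, I/O yield, promote→Q0. Q0=[P2] Q1=[P1,P3] Q2=[]
t=11-12: P2@Q0 runs 1, rem=5, I/O yield, promote→Q0. Q0=[P2] Q1=[P1,P3] Q2=[]
t=12-13: P2@Q0 runs 1, rem=4, I/O yield, promote→Q0. Q0=[P2] Q1=[P1,P3] Q2=[]
t=13-14: P2@Q0 runs 1, rem=3, I/O yield, promote→Q0. Q0=[P2] Q1=[P1,P3] Q2=[]
t=14-15: P2@Q0 runs 1, rem=2, I/O yield, promote→Q0. Q0=[P2] Q1=[P1,P3] Q2=[]
t=15-16: P2@Q0 runs 1, rem=1, I/O yield, promote→Q0. Q0=[P2] Q1=[P1,P3] Q2=[]
t=16-17: P2@Q0 runs 1, rem=0, completes. Q0=[] Q1=[P1,P3] Q2=[]
t=17-21: P1@Q1 runs 4, rem=2, quantum used, demote→Q2. Q0=[] Q1=[P3] Q2=[P1]
t=21-24: P3@Q1 runs 3, rem=0, completes. Q0=[] Q1=[] Q2=[P1]
t=24-26: P1@Q2 runs 2, rem=0, completes. Q0=[] Q1=[] Q2=[]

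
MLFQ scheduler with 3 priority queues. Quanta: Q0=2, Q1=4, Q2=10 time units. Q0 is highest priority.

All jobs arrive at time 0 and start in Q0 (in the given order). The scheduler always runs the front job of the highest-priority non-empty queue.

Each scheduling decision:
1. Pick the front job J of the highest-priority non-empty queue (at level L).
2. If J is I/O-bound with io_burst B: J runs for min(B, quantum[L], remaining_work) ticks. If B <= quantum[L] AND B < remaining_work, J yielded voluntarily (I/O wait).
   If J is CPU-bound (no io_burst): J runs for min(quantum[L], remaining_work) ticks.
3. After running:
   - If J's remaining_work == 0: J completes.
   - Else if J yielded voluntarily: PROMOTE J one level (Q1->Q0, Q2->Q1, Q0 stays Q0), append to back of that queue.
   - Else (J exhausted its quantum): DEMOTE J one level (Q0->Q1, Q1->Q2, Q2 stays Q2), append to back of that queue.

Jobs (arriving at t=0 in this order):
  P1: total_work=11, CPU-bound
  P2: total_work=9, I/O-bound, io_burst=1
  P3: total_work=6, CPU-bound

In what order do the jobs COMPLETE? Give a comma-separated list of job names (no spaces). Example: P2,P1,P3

Answer: P2,P3,P1

Derivation:
t=0-2: P1@Q0 runs 2, rem=9, quantum used, demote→Q1. Q0=[P2,P3] Q1=[P1] Q2=[]
t=2-3: P2@Q0 runs 1, rem=8, I/O yield, promote→Q0. Q0=[P3,P2] Q1=[P1] Q2=[]
t=3-5: P3@Q0 runs 2, rem=4, quantum used, demote→Q1. Q0=[P2] Q1=[P1,P3] Q2=[]
t=5-6: P2@Q0 runs 1, rem=7, I/O yield, promote→Q0. Q0=[P2] Q1=[P1,P3] Q2=[]
t=6-7: P2@Q0 runs 1, rem=6, I/O yield, promote→Q0. Q0=[P2] Q1=[P1,P3] Q2=[]
t=7-8: P2@Q0 runs 1, rem=5, I/O yield, promote→Q0. Q0=[P2] Q1=[P1,P3] Q2=[]
t=8-9: P2@Q0 runs 1, rem=4, I/O yield, promote→Q0. Q0=[P2] Q1=[P1,P3] Q2=[]
t=9-10: P2@Q0 runs 1, rem=3, I/O yield, promote→Q0. Q0=[P2] Q1=[P1,P3] Q2=[]
t=10-11: P2@Q0 runs 1, rem=2, I/O yield, promote→Q0. Q0=[P2] Q1=[P1,P3] Q2=[]
t=11-12: P2@Q0 runs 1, rem=1, I/O yield, promote→Q0. Q0=[P2] Q1=[P1,P3] Q2=[]
t=12-13: P2@Q0 runs 1, rem=0, completes. Q0=[] Q1=[P1,P3] Q2=[]
t=13-17: P1@Q1 runs 4, rem=5, quantum used, demote→Q2. Q0=[] Q1=[P3] Q2=[P1]
t=17-21: P3@Q1 runs 4, rem=0, completes. Q0=[] Q1=[] Q2=[P1]
t=21-26: P1@Q2 runs 5, rem=0, completes. Q0=[] Q1=[] Q2=[]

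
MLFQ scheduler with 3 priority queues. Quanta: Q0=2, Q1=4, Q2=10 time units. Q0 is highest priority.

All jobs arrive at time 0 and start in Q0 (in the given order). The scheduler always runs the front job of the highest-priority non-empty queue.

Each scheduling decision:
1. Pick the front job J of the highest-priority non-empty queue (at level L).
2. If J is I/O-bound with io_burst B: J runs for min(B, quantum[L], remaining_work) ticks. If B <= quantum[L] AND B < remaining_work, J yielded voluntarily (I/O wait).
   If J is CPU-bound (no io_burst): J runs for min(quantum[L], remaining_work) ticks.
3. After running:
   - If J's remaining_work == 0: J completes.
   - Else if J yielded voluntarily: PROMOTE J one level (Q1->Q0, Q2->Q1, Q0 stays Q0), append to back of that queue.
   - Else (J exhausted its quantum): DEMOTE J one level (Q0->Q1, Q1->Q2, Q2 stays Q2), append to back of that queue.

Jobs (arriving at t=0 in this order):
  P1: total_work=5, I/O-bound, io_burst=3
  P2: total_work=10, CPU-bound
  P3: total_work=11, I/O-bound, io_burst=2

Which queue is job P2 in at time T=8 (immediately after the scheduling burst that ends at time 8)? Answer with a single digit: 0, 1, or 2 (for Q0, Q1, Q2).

Answer: 1

Derivation:
t=0-2: P1@Q0 runs 2, rem=3, quantum used, demote→Q1. Q0=[P2,P3] Q1=[P1] Q2=[]
t=2-4: P2@Q0 runs 2, rem=8, quantum used, demote→Q1. Q0=[P3] Q1=[P1,P2] Q2=[]
t=4-6: P3@Q0 runs 2, rem=9, I/O yield, promote→Q0. Q0=[P3] Q1=[P1,P2] Q2=[]
t=6-8: P3@Q0 runs 2, rem=7, I/O yield, promote→Q0. Q0=[P3] Q1=[P1,P2] Q2=[]
t=8-10: P3@Q0 runs 2, rem=5, I/O yield, promote→Q0. Q0=[P3] Q1=[P1,P2] Q2=[]
t=10-12: P3@Q0 runs 2, rem=3, I/O yield, promote→Q0. Q0=[P3] Q1=[P1,P2] Q2=[]
t=12-14: P3@Q0 runs 2, rem=1, I/O yield, promote→Q0. Q0=[P3] Q1=[P1,P2] Q2=[]
t=14-15: P3@Q0 runs 1, rem=0, completes. Q0=[] Q1=[P1,P2] Q2=[]
t=15-18: P1@Q1 runs 3, rem=0, completes. Q0=[] Q1=[P2] Q2=[]
t=18-22: P2@Q1 runs 4, rem=4, quantum used, demote→Q2. Q0=[] Q1=[] Q2=[P2]
t=22-26: P2@Q2 runs 4, rem=0, completes. Q0=[] Q1=[] Q2=[]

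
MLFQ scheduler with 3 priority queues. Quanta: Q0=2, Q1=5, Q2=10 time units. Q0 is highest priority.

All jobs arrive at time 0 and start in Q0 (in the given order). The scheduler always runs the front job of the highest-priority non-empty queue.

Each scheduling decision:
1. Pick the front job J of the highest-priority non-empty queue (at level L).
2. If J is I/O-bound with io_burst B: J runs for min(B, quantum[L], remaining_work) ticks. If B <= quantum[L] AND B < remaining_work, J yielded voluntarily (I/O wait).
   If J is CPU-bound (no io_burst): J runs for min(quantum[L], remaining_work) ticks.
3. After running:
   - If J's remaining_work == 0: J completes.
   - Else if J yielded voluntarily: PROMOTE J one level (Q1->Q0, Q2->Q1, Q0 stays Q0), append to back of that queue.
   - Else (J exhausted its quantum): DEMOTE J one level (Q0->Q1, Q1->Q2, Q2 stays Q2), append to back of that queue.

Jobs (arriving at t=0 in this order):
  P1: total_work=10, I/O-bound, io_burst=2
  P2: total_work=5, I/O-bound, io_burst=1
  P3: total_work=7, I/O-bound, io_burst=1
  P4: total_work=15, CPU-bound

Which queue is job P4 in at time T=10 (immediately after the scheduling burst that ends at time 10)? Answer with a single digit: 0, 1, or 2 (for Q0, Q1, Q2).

t=0-2: P1@Q0 runs 2, rem=8, I/O yield, promote→Q0. Q0=[P2,P3,P4,P1] Q1=[] Q2=[]
t=2-3: P2@Q0 runs 1, rem=4, I/O yield, promote→Q0. Q0=[P3,P4,P1,P2] Q1=[] Q2=[]
t=3-4: P3@Q0 runs 1, rem=6, I/O yield, promote→Q0. Q0=[P4,P1,P2,P3] Q1=[] Q2=[]
t=4-6: P4@Q0 runs 2, rem=13, quantum used, demote→Q1. Q0=[P1,P2,P3] Q1=[P4] Q2=[]
t=6-8: P1@Q0 runs 2, rem=6, I/O yield, promote→Q0. Q0=[P2,P3,P1] Q1=[P4] Q2=[]
t=8-9: P2@Q0 runs 1, rem=3, I/O yield, promote→Q0. Q0=[P3,P1,P2] Q1=[P4] Q2=[]
t=9-10: P3@Q0 runs 1, rem=5, I/O yield, promote→Q0. Q0=[P1,P2,P3] Q1=[P4] Q2=[]
t=10-12: P1@Q0 runs 2, rem=4, I/O yield, promote→Q0. Q0=[P2,P3,P1] Q1=[P4] Q2=[]
t=12-13: P2@Q0 runs 1, rem=2, I/O yield, promote→Q0. Q0=[P3,P1,P2] Q1=[P4] Q2=[]
t=13-14: P3@Q0 runs 1, rem=4, I/O yield, promote→Q0. Q0=[P1,P2,P3] Q1=[P4] Q2=[]
t=14-16: P1@Q0 runs 2, rem=2, I/O yield, promote→Q0. Q0=[P2,P3,P1] Q1=[P4] Q2=[]
t=16-17: P2@Q0 runs 1, rem=1, I/O yield, promote→Q0. Q0=[P3,P1,P2] Q1=[P4] Q2=[]
t=17-18: P3@Q0 runs 1, rem=3, I/O yield, promote→Q0. Q0=[P1,P2,P3] Q1=[P4] Q2=[]
t=18-20: P1@Q0 runs 2, rem=0, completes. Q0=[P2,P3] Q1=[P4] Q2=[]
t=20-21: P2@Q0 runs 1, rem=0, completes. Q0=[P3] Q1=[P4] Q2=[]
t=21-22: P3@Q0 runs 1, rem=2, I/O yield, promote→Q0. Q0=[P3] Q1=[P4] Q2=[]
t=22-23: P3@Q0 runs 1, rem=1, I/O yield, promote→Q0. Q0=[P3] Q1=[P4] Q2=[]
t=23-24: P3@Q0 runs 1, rem=0, completes. Q0=[] Q1=[P4] Q2=[]
t=24-29: P4@Q1 runs 5, rem=8, quantum used, demote→Q2. Q0=[] Q1=[] Q2=[P4]
t=29-37: P4@Q2 runs 8, rem=0, completes. Q0=[] Q1=[] Q2=[]

Answer: 1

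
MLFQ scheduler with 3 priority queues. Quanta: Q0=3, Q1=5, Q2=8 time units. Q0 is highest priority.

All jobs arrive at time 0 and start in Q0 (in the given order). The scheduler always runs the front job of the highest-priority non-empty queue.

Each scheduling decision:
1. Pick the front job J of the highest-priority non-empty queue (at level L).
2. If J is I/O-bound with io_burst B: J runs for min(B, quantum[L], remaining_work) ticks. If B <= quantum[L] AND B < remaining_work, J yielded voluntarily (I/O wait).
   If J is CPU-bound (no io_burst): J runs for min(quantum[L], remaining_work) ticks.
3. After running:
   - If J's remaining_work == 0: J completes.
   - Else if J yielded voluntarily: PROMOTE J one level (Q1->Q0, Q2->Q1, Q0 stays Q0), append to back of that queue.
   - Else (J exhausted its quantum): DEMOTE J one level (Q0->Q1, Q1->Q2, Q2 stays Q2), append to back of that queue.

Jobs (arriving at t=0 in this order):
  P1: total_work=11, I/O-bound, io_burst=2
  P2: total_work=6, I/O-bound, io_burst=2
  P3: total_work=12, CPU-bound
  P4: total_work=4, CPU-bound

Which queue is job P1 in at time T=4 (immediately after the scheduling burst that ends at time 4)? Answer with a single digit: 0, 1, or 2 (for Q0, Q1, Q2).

Answer: 0

Derivation:
t=0-2: P1@Q0 runs 2, rem=9, I/O yield, promote→Q0. Q0=[P2,P3,P4,P1] Q1=[] Q2=[]
t=2-4: P2@Q0 runs 2, rem=4, I/O yield, promote→Q0. Q0=[P3,P4,P1,P2] Q1=[] Q2=[]
t=4-7: P3@Q0 runs 3, rem=9, quantum used, demote→Q1. Q0=[P4,P1,P2] Q1=[P3] Q2=[]
t=7-10: P4@Q0 runs 3, rem=1, quantum used, demote→Q1. Q0=[P1,P2] Q1=[P3,P4] Q2=[]
t=10-12: P1@Q0 runs 2, rem=7, I/O yield, promote→Q0. Q0=[P2,P1] Q1=[P3,P4] Q2=[]
t=12-14: P2@Q0 runs 2, rem=2, I/O yield, promote→Q0. Q0=[P1,P2] Q1=[P3,P4] Q2=[]
t=14-16: P1@Q0 runs 2, rem=5, I/O yield, promote→Q0. Q0=[P2,P1] Q1=[P3,P4] Q2=[]
t=16-18: P2@Q0 runs 2, rem=0, completes. Q0=[P1] Q1=[P3,P4] Q2=[]
t=18-20: P1@Q0 runs 2, rem=3, I/O yield, promote→Q0. Q0=[P1] Q1=[P3,P4] Q2=[]
t=20-22: P1@Q0 runs 2, rem=1, I/O yield, promote→Q0. Q0=[P1] Q1=[P3,P4] Q2=[]
t=22-23: P1@Q0 runs 1, rem=0, completes. Q0=[] Q1=[P3,P4] Q2=[]
t=23-28: P3@Q1 runs 5, rem=4, quantum used, demote→Q2. Q0=[] Q1=[P4] Q2=[P3]
t=28-29: P4@Q1 runs 1, rem=0, completes. Q0=[] Q1=[] Q2=[P3]
t=29-33: P3@Q2 runs 4, rem=0, completes. Q0=[] Q1=[] Q2=[]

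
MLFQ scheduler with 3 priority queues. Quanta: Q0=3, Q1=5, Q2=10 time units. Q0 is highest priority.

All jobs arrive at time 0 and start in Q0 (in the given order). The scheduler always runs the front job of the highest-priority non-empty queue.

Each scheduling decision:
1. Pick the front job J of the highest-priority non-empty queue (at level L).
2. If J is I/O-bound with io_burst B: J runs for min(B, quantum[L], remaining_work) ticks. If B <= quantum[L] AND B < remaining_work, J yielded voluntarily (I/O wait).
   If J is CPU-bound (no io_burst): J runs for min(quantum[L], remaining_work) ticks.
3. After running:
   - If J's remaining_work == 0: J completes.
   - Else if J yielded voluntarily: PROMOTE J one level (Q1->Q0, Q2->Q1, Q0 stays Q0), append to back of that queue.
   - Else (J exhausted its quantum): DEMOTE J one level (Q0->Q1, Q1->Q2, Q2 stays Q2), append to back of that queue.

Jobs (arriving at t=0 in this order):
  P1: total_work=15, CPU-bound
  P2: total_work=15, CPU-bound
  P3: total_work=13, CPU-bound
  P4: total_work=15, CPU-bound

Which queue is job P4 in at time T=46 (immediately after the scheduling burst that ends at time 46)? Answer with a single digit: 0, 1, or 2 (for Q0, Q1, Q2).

Answer: 2

Derivation:
t=0-3: P1@Q0 runs 3, rem=12, quantum used, demote→Q1. Q0=[P2,P3,P4] Q1=[P1] Q2=[]
t=3-6: P2@Q0 runs 3, rem=12, quantum used, demote→Q1. Q0=[P3,P4] Q1=[P1,P2] Q2=[]
t=6-9: P3@Q0 runs 3, rem=10, quantum used, demote→Q1. Q0=[P4] Q1=[P1,P2,P3] Q2=[]
t=9-12: P4@Q0 runs 3, rem=12, quantum used, demote→Q1. Q0=[] Q1=[P1,P2,P3,P4] Q2=[]
t=12-17: P1@Q1 runs 5, rem=7, quantum used, demote→Q2. Q0=[] Q1=[P2,P3,P4] Q2=[P1]
t=17-22: P2@Q1 runs 5, rem=7, quantum used, demote→Q2. Q0=[] Q1=[P3,P4] Q2=[P1,P2]
t=22-27: P3@Q1 runs 5, rem=5, quantum used, demote→Q2. Q0=[] Q1=[P4] Q2=[P1,P2,P3]
t=27-32: P4@Q1 runs 5, rem=7, quantum used, demote→Q2. Q0=[] Q1=[] Q2=[P1,P2,P3,P4]
t=32-39: P1@Q2 runs 7, rem=0, completes. Q0=[] Q1=[] Q2=[P2,P3,P4]
t=39-46: P2@Q2 runs 7, rem=0, completes. Q0=[] Q1=[] Q2=[P3,P4]
t=46-51: P3@Q2 runs 5, rem=0, completes. Q0=[] Q1=[] Q2=[P4]
t=51-58: P4@Q2 runs 7, rem=0, completes. Q0=[] Q1=[] Q2=[]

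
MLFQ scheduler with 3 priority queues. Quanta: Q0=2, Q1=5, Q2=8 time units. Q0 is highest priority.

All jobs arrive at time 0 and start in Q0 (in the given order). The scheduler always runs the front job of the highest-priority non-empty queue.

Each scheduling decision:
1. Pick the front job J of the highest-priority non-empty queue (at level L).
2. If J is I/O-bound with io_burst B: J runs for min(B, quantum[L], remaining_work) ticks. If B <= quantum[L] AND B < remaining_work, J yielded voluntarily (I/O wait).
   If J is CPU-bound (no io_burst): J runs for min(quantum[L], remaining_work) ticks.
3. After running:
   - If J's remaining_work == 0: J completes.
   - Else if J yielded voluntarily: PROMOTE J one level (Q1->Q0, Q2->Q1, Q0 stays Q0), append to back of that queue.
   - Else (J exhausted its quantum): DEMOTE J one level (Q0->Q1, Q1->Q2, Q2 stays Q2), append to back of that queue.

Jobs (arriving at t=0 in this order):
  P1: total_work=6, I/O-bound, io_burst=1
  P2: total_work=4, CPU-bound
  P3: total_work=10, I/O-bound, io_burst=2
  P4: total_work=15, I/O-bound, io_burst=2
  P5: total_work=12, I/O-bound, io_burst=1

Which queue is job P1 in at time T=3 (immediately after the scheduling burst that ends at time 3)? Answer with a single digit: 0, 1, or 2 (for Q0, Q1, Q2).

Answer: 0

Derivation:
t=0-1: P1@Q0 runs 1, rem=5, I/O yield, promote→Q0. Q0=[P2,P3,P4,P5,P1] Q1=[] Q2=[]
t=1-3: P2@Q0 runs 2, rem=2, quantum used, demote→Q1. Q0=[P3,P4,P5,P1] Q1=[P2] Q2=[]
t=3-5: P3@Q0 runs 2, rem=8, I/O yield, promote→Q0. Q0=[P4,P5,P1,P3] Q1=[P2] Q2=[]
t=5-7: P4@Q0 runs 2, rem=13, I/O yield, promote→Q0. Q0=[P5,P1,P3,P4] Q1=[P2] Q2=[]
t=7-8: P5@Q0 runs 1, rem=11, I/O yield, promote→Q0. Q0=[P1,P3,P4,P5] Q1=[P2] Q2=[]
t=8-9: P1@Q0 runs 1, rem=4, I/O yield, promote→Q0. Q0=[P3,P4,P5,P1] Q1=[P2] Q2=[]
t=9-11: P3@Q0 runs 2, rem=6, I/O yield, promote→Q0. Q0=[P4,P5,P1,P3] Q1=[P2] Q2=[]
t=11-13: P4@Q0 runs 2, rem=11, I/O yield, promote→Q0. Q0=[P5,P1,P3,P4] Q1=[P2] Q2=[]
t=13-14: P5@Q0 runs 1, rem=10, I/O yield, promote→Q0. Q0=[P1,P3,P4,P5] Q1=[P2] Q2=[]
t=14-15: P1@Q0 runs 1, rem=3, I/O yield, promote→Q0. Q0=[P3,P4,P5,P1] Q1=[P2] Q2=[]
t=15-17: P3@Q0 runs 2, rem=4, I/O yield, promote→Q0. Q0=[P4,P5,P1,P3] Q1=[P2] Q2=[]
t=17-19: P4@Q0 runs 2, rem=9, I/O yield, promote→Q0. Q0=[P5,P1,P3,P4] Q1=[P2] Q2=[]
t=19-20: P5@Q0 runs 1, rem=9, I/O yield, promote→Q0. Q0=[P1,P3,P4,P5] Q1=[P2] Q2=[]
t=20-21: P1@Q0 runs 1, rem=2, I/O yield, promote→Q0. Q0=[P3,P4,P5,P1] Q1=[P2] Q2=[]
t=21-23: P3@Q0 runs 2, rem=2, I/O yield, promote→Q0. Q0=[P4,P5,P1,P3] Q1=[P2] Q2=[]
t=23-25: P4@Q0 runs 2, rem=7, I/O yield, promote→Q0. Q0=[P5,P1,P3,P4] Q1=[P2] Q2=[]
t=25-26: P5@Q0 runs 1, rem=8, I/O yield, promote→Q0. Q0=[P1,P3,P4,P5] Q1=[P2] Q2=[]
t=26-27: P1@Q0 runs 1, rem=1, I/O yield, promote→Q0. Q0=[P3,P4,P5,P1] Q1=[P2] Q2=[]
t=27-29: P3@Q0 runs 2, rem=0, completes. Q0=[P4,P5,P1] Q1=[P2] Q2=[]
t=29-31: P4@Q0 runs 2, rem=5, I/O yield, promote→Q0. Q0=[P5,P1,P4] Q1=[P2] Q2=[]
t=31-32: P5@Q0 runs 1, rem=7, I/O yield, promote→Q0. Q0=[P1,P4,P5] Q1=[P2] Q2=[]
t=32-33: P1@Q0 runs 1, rem=0, completes. Q0=[P4,P5] Q1=[P2] Q2=[]
t=33-35: P4@Q0 runs 2, rem=3, I/O yield, promote→Q0. Q0=[P5,P4] Q1=[P2] Q2=[]
t=35-36: P5@Q0 runs 1, rem=6, I/O yield, promote→Q0. Q0=[P4,P5] Q1=[P2] Q2=[]
t=36-38: P4@Q0 runs 2, rem=1, I/O yield, promote→Q0. Q0=[P5,P4] Q1=[P2] Q2=[]
t=38-39: P5@Q0 runs 1, rem=5, I/O yield, promote→Q0. Q0=[P4,P5] Q1=[P2] Q2=[]
t=39-40: P4@Q0 runs 1, rem=0, completes. Q0=[P5] Q1=[P2] Q2=[]
t=40-41: P5@Q0 runs 1, rem=4, I/O yield, promote→Q0. Q0=[P5] Q1=[P2] Q2=[]
t=41-42: P5@Q0 runs 1, rem=3, I/O yield, promote→Q0. Q0=[P5] Q1=[P2] Q2=[]
t=42-43: P5@Q0 runs 1, rem=2, I/O yield, promote→Q0. Q0=[P5] Q1=[P2] Q2=[]
t=43-44: P5@Q0 runs 1, rem=1, I/O yield, promote→Q0. Q0=[P5] Q1=[P2] Q2=[]
t=44-45: P5@Q0 runs 1, rem=0, completes. Q0=[] Q1=[P2] Q2=[]
t=45-47: P2@Q1 runs 2, rem=0, completes. Q0=[] Q1=[] Q2=[]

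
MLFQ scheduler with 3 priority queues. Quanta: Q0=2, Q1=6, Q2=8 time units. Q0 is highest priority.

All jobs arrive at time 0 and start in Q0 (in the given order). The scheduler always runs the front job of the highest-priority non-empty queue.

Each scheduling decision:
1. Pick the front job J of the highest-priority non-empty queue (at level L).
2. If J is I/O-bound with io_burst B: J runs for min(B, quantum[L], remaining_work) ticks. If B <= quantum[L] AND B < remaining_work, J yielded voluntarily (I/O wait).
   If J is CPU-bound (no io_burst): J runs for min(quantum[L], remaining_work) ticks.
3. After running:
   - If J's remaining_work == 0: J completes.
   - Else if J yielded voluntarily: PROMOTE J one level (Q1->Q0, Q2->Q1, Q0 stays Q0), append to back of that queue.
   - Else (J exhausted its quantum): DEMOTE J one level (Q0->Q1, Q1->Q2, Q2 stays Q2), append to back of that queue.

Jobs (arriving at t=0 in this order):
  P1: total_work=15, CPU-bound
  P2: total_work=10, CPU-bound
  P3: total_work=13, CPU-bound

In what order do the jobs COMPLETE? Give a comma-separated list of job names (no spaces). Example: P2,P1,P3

Answer: P1,P2,P3

Derivation:
t=0-2: P1@Q0 runs 2, rem=13, quantum used, demote→Q1. Q0=[P2,P3] Q1=[P1] Q2=[]
t=2-4: P2@Q0 runs 2, rem=8, quantum used, demote→Q1. Q0=[P3] Q1=[P1,P2] Q2=[]
t=4-6: P3@Q0 runs 2, rem=11, quantum used, demote→Q1. Q0=[] Q1=[P1,P2,P3] Q2=[]
t=6-12: P1@Q1 runs 6, rem=7, quantum used, demote→Q2. Q0=[] Q1=[P2,P3] Q2=[P1]
t=12-18: P2@Q1 runs 6, rem=2, quantum used, demote→Q2. Q0=[] Q1=[P3] Q2=[P1,P2]
t=18-24: P3@Q1 runs 6, rem=5, quantum used, demote→Q2. Q0=[] Q1=[] Q2=[P1,P2,P3]
t=24-31: P1@Q2 runs 7, rem=0, completes. Q0=[] Q1=[] Q2=[P2,P3]
t=31-33: P2@Q2 runs 2, rem=0, completes. Q0=[] Q1=[] Q2=[P3]
t=33-38: P3@Q2 runs 5, rem=0, completes. Q0=[] Q1=[] Q2=[]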